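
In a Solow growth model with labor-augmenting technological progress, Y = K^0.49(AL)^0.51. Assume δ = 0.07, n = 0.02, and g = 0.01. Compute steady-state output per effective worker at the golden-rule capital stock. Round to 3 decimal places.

y_gold ≈ 4.604

The effective depreciation rate is n + g + δ = 0.02 + 0.01 + 0.07 = 0.1.
Golden rule sets MPK = n+g+δ: 0.49·k^(0.49−1) = 0.1, so k_gold = (0.49/0.1)^(1/0.51) ≈ 22.5593.
Output: y_gold = k_gold^0.49 = 22.5593^0.49 ≈ 4.6039.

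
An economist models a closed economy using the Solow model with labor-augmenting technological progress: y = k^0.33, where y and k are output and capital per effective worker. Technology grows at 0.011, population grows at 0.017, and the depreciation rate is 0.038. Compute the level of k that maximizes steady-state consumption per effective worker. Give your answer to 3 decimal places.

k_gold ≈ 11.047

The effective depreciation rate is n + g + δ = 0.017 + 0.011 + 0.038 = 0.066.
Setting f'(k) = n+g+δ gives 0.33·k^(0.33−1) = 0.066, hence k_gold = (0.33/0.066)^(1/0.67) ≈ 11.0469.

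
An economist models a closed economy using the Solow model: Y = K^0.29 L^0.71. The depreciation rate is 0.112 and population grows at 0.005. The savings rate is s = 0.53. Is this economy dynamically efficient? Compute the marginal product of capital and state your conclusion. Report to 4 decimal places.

dynamically inefficient; MPK ≈ 0.0640

Break-even investment rate: n + δ = 0.005 + 0.112 = 0.117.
Steady-state k*: s·k^0.29 = 0.117·k gives k* = (0.53/0.117)^(1/0.71) ≈ 8.3960.
MPK = 0.29·8.3960^(-0.71) ≈ 0.0640.
MPK < n+δ = 0.117, so the economy is dynamically inefficient (over-saving).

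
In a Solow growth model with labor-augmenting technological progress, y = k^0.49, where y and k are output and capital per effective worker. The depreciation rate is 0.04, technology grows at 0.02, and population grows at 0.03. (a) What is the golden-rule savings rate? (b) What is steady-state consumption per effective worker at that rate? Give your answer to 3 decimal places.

(a) s_gold = 0.490; (b) c_gold ≈ 2.598

The effective depreciation rate is n + g + δ = 0.03 + 0.02 + 0.04 = 0.09.
For Cobb-Douglas, s_gold equals capital's share: s_gold = 0.49.
Setting f'(k) = n+g+δ gives 0.49·k^(0.49−1) = 0.09, hence k_gold = (0.49/0.09)^(1/0.51) ≈ 27.7362.
y_gold = 27.7362^0.49 ≈ 5.0944; c_gold = (1−0.49)·y_gold ≈ 2.5981.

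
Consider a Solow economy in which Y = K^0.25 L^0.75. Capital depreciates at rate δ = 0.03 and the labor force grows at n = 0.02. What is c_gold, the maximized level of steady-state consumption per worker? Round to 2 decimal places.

c_gold ≈ 1.28

The effective depreciation rate is n + δ = 0.02 + 0.03 = 0.05.
Golden rule sets MPK = n+δ: 0.25·k^(0.25−1) = 0.05, so k_gold = (0.25/0.05)^(1/0.75) ≈ 8.5499.
y_gold = 8.5499^0.25 ≈ 1.7100.
c_gold = y_gold − (n+δ)·k_gold = 1.7100 − 0.05·8.5499 ≈ 1.2825.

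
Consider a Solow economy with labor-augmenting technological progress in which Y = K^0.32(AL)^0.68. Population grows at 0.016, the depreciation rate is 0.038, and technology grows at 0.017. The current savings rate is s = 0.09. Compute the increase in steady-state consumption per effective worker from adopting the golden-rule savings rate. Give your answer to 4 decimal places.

The effective depreciation rate is n + g + δ = 0.016 + 0.017 + 0.038 = 0.071.
Current steady state (s = 0.09): k* = (0.09/0.071)^(1/0.68) ≈ 1.4173, y* = 1.4173^0.32 ≈ 1.1181, c* = (1−0.09)·1.1181 ≈ 1.0174.
Golden rule sets MPK = n+g+δ: 0.32·k^(0.32−1) = 0.071, so k_gold = (0.32/0.071)^(1/0.68) ≈ 9.1539.
y_gold = 9.1539^0.32 ≈ 2.0310, c_gold = y_gold − 0.071·k_gold ≈ 1.3811.
Gain: Δc = 1.3811 − 1.0174 ≈ 0.3637.

Δc ≈ 0.3637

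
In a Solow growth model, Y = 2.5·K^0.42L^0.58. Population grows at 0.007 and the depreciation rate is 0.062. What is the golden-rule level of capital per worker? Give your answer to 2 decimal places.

k_gold ≈ 109.27

Capital per worker breaks even when investment replaces (n + δ)·k; here n + δ = 0.069.
At the golden rule the marginal product of capital equals n+δ: 0.42·2.5·k^(0.42−1) = 0.069. Solving, k_gold = (0.42·2.5/0.069)^(1/0.58) ≈ 109.2742.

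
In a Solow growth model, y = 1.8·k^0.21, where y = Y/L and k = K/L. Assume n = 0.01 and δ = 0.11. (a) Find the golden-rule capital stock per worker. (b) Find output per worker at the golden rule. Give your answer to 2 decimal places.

(a) k_gold ≈ 4.27; (b) y_gold ≈ 2.44

The effective depreciation rate is n + δ = 0.01 + 0.11 = 0.12.
At the golden rule the marginal product of capital equals n+δ: 0.21·1.8·k^(0.21−1) = 0.12. Solving, k_gold = (0.21·1.8/0.12)^(1/0.79) ≈ 4.2734.
y_gold = 1.8·4.2734^0.21 ≈ 2.4419.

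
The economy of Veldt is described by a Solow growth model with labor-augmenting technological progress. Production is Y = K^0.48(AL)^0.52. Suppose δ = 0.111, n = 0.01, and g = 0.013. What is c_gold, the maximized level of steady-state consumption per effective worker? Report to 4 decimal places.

The effective depreciation rate is n + g + δ = 0.01 + 0.013 + 0.111 = 0.134.
Maximizing c = f(k) − (n+g+δ)·k gives f'(k) = n+g+δ, i.e. 0.48·k^(0.48−1) = 0.134, so k_gold = (0.48/0.134)^(1/0.52) ≈ 11.6318.
y_gold = 11.6318^0.48 ≈ 3.2472.
c_gold = y_gold − (n+g+δ)·k_gold = 3.2472 − 0.134·11.6318 ≈ 1.6885.

c_gold ≈ 1.6885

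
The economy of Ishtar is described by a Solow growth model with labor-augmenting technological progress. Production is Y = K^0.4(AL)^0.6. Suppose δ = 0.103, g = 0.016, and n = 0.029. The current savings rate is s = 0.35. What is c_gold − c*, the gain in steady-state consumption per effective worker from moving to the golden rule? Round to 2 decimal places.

Δc ≈ 0.01

n + g + δ = 0.029 + 0.016 + 0.103 = 0.148.
Current steady state (s = 0.35): k* = (0.35/0.148)^(1/0.6) ≈ 4.1977, y* = 4.1977^0.4 ≈ 1.7750, c* = (1−0.35)·1.7750 ≈ 1.1538.
Golden rule sets MPK = n+g+δ: 0.4·k^(0.4−1) = 0.148, so k_gold = (0.4/0.148)^(1/0.6) ≈ 5.2440.
y_gold = 5.2440^0.4 ≈ 1.9403, c_gold = y_gold − 0.148·k_gold ≈ 1.1642.
Gain: Δc = 1.1642 − 1.1538 ≈ 0.0104.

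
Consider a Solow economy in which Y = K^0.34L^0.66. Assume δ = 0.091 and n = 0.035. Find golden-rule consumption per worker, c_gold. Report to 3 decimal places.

n + δ = 0.035 + 0.091 = 0.126.
Golden rule sets MPK = n+δ: 0.34·k^(0.34−1) = 0.126, so k_gold = (0.34/0.126)^(1/0.66) ≈ 4.4998.
y_gold = 4.4998^0.34 ≈ 1.6676.
c_gold = y_gold − (n+δ)·k_gold = 1.6676 − 0.126·4.4998 ≈ 1.1006.

c_gold ≈ 1.101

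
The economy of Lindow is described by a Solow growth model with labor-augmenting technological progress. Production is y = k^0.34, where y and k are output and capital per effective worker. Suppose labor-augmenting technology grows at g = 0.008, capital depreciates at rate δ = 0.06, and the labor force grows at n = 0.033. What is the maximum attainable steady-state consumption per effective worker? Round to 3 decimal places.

Capital per effective worker breaks even when investment replaces (n + g + δ)·k; here n + g + δ = 0.101.
At the golden rule the marginal product of capital equals n+g+δ: 0.34·k^(0.34−1) = 0.101. Solving, k_gold = (0.34/0.101)^(1/0.66) ≈ 6.2911.
y_gold = 6.2911^0.34 ≈ 1.8688.
c_gold = y_gold − (n+g+δ)·k_gold = 1.8688 − 0.101·6.2911 ≈ 1.2334.

c_gold ≈ 1.233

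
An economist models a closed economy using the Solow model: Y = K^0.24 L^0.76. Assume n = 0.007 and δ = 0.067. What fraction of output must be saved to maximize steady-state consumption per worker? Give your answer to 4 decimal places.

s_gold = 0.2400

Capital per worker breaks even when investment replaces (n + δ)·k; here n + δ = 0.074.
At the golden rule MPK = n+δ, and in any Cobb-Douglas steady state s = (n+δ)·k/y = MPK·k/y = capital's share 0.24.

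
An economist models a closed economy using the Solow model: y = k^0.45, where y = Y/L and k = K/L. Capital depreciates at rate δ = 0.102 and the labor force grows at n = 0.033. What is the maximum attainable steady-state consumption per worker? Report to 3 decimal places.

c_gold ≈ 1.473

Break-even investment rate: n + δ = 0.033 + 0.102 = 0.135.
Maximizing c = f(k) − (n+δ)·k gives f'(k) = n+δ, i.e. 0.45·k^(0.45−1) = 0.135, so k_gold = (0.45/0.135)^(1/0.55) ≈ 8.9267.
y_gold = 8.9267^0.45 ≈ 2.6780.
c_gold = y_gold − (n+δ)·k_gold = 2.6780 − 0.135·8.9267 ≈ 1.4729.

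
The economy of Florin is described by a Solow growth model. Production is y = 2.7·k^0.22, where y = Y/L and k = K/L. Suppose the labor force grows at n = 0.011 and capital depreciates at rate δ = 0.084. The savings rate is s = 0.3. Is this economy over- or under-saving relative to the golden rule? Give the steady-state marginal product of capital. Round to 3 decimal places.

over-saving; MPK ≈ 0.070

Break-even investment rate: n + δ = 0.011 + 0.084 = 0.095.
Steady-state k*: s·A·k^0.22 = 0.095·k gives k* = (0.3·2.7/0.095)^(1/0.78) ≈ 15.6057.
MPK = 0.22·2.7·15.6057^(-0.78) ≈ 0.0697.
MPK < n+δ = 0.095, so the economy is dynamically inefficient (over-saving).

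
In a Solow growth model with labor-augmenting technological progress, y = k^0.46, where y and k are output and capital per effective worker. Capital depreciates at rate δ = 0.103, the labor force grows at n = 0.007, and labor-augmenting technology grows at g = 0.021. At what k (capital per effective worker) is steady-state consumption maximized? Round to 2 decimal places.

Break-even investment rate: n + g + δ = 0.007 + 0.021 + 0.103 = 0.131.
Maximizing c = f(k) − (n+g+δ)·k gives f'(k) = n+g+δ, i.e. 0.46·k^(0.46−1) = 0.131, so k_gold = (0.46/0.131)^(1/0.54) ≈ 10.2367.

k_gold ≈ 10.24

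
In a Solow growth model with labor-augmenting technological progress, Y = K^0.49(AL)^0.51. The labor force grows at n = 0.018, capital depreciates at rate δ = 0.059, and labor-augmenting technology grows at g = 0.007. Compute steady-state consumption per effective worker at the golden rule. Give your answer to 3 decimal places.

Capital per effective worker breaks even when investment replaces (n + g + δ)·k; here n + g + δ = 0.084.
Setting f'(k) = n+g+δ gives 0.49·k^(0.49−1) = 0.084, hence k_gold = (0.49/0.084)^(1/0.51) ≈ 31.7539.
y_gold = 31.7539^0.49 ≈ 5.4435.
c_gold = y_gold − (n+g+δ)·k_gold = 5.4435 − 0.084·31.7539 ≈ 2.7762.

c_gold ≈ 2.776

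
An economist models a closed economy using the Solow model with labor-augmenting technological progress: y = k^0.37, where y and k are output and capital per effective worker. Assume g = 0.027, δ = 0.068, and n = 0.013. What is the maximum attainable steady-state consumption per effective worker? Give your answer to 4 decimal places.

c_gold ≈ 1.2984

The effective depreciation rate is n + g + δ = 0.013 + 0.027 + 0.068 = 0.108.
At the golden rule the marginal product of capital equals n+g+δ: 0.37·k^(0.37−1) = 0.108. Solving, k_gold = (0.37/0.108)^(1/0.63) ≈ 7.0608.
y_gold = 7.0608^0.37 ≈ 2.0610.
c_gold = y_gold − (n+g+δ)·k_gold = 2.0610 − 0.108·7.0608 ≈ 1.2984.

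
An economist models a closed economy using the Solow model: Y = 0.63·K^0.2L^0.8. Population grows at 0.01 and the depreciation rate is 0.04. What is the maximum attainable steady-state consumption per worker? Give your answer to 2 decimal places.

c_gold ≈ 0.64

n + δ = 0.01 + 0.04 = 0.05.
At the golden rule the marginal product of capital equals n+δ: 0.2·0.63·k^(0.2−1) = 0.05. Solving, k_gold = (0.2·0.63/0.05)^(1/0.8) ≈ 3.1751.
y_gold = 0.63·3.1751^0.2 ≈ 0.7938.
c_gold = y_gold − (n+δ)·k_gold = 0.7938 − 0.05·3.1751 ≈ 0.6350.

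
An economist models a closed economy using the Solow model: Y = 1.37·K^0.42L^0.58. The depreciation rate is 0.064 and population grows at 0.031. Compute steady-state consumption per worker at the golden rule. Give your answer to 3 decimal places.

c_gold ≈ 2.928

Break-even investment rate: n + δ = 0.031 + 0.064 = 0.095.
Maximizing c = f(k) − (n+δ)·k gives f'(k) = n+δ, i.e. 0.42·1.37·k^(0.42−1) = 0.095, so k_gold = (0.42·1.37/0.095)^(1/0.58) ≈ 22.3203.
y_gold = 1.37·22.3203^0.42 ≈ 5.0486.
c_gold = y_gold − (n+δ)·k_gold = 5.0486 − 0.095·22.3203 ≈ 2.9282.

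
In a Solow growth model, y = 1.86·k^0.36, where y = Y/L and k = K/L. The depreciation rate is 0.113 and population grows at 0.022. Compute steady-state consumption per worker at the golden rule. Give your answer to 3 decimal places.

c_gold ≈ 2.930

Break-even investment rate: n + δ = 0.022 + 0.113 = 0.135.
Setting f'(k) = n+δ gives 0.36·1.86·k^(0.36−1) = 0.135, hence k_gold = (0.36·1.86/0.135)^(1/0.64) ≈ 12.2093.
y_gold = 1.86·12.2093^0.36 ≈ 4.5785.
c_gold = y_gold − (n+δ)·k_gold = 4.5785 − 0.135·12.2093 ≈ 2.9302.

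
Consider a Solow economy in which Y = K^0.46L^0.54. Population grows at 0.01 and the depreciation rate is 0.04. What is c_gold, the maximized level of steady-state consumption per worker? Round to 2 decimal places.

c_gold ≈ 3.58

n + δ = 0.01 + 0.04 = 0.05.
Golden rule sets MPK = n+δ: 0.46·k^(0.46−1) = 0.05, so k_gold = (0.46/0.05)^(1/0.54) ≈ 60.9245.
y_gold = 60.9245^0.46 ≈ 6.6222.
c_gold = y_gold − (n+δ)·k_gold = 6.6222 − 0.05·60.9245 ≈ 3.5760.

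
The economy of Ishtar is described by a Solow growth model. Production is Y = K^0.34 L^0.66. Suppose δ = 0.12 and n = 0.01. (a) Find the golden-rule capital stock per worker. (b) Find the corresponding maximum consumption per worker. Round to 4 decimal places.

(a) k_gold ≈ 4.2917; (b) c_gold ≈ 1.0830

Capital per worker breaks even when investment replaces (n + δ)·k; here n + δ = 0.13.
Golden rule sets MPK = n+δ: 0.34·k^(0.34−1) = 0.13, so k_gold = (0.34/0.13)^(1/0.66) ≈ 4.2917.
y_gold = 4.2917^0.34 ≈ 1.6409; c_gold = y_gold − 0.13·k_gold ≈ 1.0830.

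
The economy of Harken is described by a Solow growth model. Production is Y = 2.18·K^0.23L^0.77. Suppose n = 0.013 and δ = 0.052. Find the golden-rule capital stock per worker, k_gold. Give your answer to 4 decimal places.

Break-even investment rate: n + δ = 0.013 + 0.052 = 0.065.
At the golden rule the marginal product of capital equals n+δ: 0.23·2.18·k^(0.23−1) = 0.065. Solving, k_gold = (0.23·2.18/0.065)^(1/0.77) ≈ 14.2004.

k_gold ≈ 14.2004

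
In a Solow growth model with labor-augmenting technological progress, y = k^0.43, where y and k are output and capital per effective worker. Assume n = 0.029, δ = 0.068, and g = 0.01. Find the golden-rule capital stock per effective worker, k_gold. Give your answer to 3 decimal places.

k_gold ≈ 11.476

Capital per effective worker breaks even when investment replaces (n + g + δ)·k; here n + g + δ = 0.107.
Setting f'(k) = n+g+δ gives 0.43·k^(0.43−1) = 0.107, hence k_gold = (0.43/0.107)^(1/0.57) ≈ 11.4762.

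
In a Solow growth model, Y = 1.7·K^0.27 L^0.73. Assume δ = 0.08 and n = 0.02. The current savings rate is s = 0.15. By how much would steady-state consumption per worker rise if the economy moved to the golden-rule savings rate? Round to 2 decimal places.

Capital per worker breaks even when investment replaces (n + δ)·k; here n + δ = 0.1.
Current steady state (s = 0.15): k* = (0.15·1.7/0.1)^(1/0.73) ≈ 3.6050, y* = 1.7·3.6050^0.27 ≈ 2.4033, c* = (1−0.15)·2.4033 ≈ 2.0428.
Golden rule sets MPK = n+δ: 0.27·1.7·k^(0.27−1) = 0.1, so k_gold = (0.27·1.7/0.1)^(1/0.73) ≈ 8.0648.
y_gold = 1.7·8.0648^0.27 ≈ 2.9870, c_gold = y_gold − 0.1·k_gold ≈ 2.1805.
Gain: Δc = 2.1805 − 2.0428 ≈ 0.1376.

Δc ≈ 0.14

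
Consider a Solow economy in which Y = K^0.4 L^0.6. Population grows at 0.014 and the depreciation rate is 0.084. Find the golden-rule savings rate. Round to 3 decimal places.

s_gold = 0.400

The effective depreciation rate is n + δ = 0.014 + 0.084 = 0.098.
At the golden rule MPK = n+δ, and in any Cobb-Douglas steady state s = (n+δ)·k/y = MPK·k/y = capital's share 0.4.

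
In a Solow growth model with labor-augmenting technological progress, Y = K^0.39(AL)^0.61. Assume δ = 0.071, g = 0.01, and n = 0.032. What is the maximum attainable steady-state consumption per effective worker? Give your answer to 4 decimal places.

c_gold ≈ 1.3468

n + g + δ = 0.032 + 0.01 + 0.071 = 0.113.
Golden rule sets MPK = n+g+δ: 0.39·k^(0.39−1) = 0.113, so k_gold = (0.39/0.113)^(1/0.61) ≈ 7.6198.
y_gold = 7.6198^0.39 ≈ 2.2078.
c_gold = y_gold − (n+g+δ)·k_gold = 2.2078 − 0.113·7.6198 ≈ 1.3468.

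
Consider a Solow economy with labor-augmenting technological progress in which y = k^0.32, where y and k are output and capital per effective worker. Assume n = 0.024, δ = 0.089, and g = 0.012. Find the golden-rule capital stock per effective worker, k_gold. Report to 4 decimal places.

Capital per effective worker breaks even when investment replaces (n + g + δ)·k; here n + g + δ = 0.125.
Setting f'(k) = n+g+δ gives 0.32·k^(0.32−1) = 0.125, hence k_gold = (0.32/0.125)^(1/0.68) ≈ 3.9843.

k_gold ≈ 3.9843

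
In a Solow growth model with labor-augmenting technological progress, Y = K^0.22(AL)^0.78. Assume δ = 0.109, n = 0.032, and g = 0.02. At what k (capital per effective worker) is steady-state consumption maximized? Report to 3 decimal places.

k_gold ≈ 1.492

Capital per effective worker breaks even when investment replaces (n + g + δ)·k; here n + g + δ = 0.161.
Golden rule sets MPK = n+g+δ: 0.22·k^(0.22−1) = 0.161, so k_gold = (0.22/0.161)^(1/0.78) ≈ 1.4923.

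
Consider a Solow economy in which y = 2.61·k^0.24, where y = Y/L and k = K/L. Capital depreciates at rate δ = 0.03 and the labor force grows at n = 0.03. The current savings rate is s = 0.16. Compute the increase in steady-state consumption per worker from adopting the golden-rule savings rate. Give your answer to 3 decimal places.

Δc ≈ 0.115

n + δ = 0.03 + 0.03 = 0.06.
Current steady state (s = 0.16): k* = (0.16·2.61/0.06)^(1/0.76) ≈ 12.8439, y* = 2.61·12.8439^0.24 ≈ 4.8165, c* = (1−0.16)·4.8165 ≈ 4.0458.
Maximizing c = f(k) − (n+δ)·k gives f'(k) = n+δ, i.e. 0.24·2.61·k^(0.24−1) = 0.06, so k_gold = (0.24·2.61/0.06)^(1/0.76) ≈ 21.8975.
y_gold = 2.61·21.8975^0.24 ≈ 5.4744, c_gold = y_gold − 0.06·k_gold ≈ 4.1605.
Gain: Δc = 4.1605 − 4.0458 ≈ 0.1147.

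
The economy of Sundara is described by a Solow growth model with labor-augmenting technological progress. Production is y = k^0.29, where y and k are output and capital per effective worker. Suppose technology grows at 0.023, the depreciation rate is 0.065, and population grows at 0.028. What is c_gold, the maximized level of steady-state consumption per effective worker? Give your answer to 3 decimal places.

The effective depreciation rate is n + g + δ = 0.028 + 0.023 + 0.065 = 0.116.
Golden rule sets MPK = n+g+δ: 0.29·k^(0.29−1) = 0.116, so k_gold = (0.29/0.116)^(1/0.71) ≈ 3.6348.
y_gold = 3.6348^0.29 ≈ 1.4539.
c_gold = y_gold − (n+g+δ)·k_gold = 1.4539 − 0.116·3.6348 ≈ 1.0323.

c_gold ≈ 1.032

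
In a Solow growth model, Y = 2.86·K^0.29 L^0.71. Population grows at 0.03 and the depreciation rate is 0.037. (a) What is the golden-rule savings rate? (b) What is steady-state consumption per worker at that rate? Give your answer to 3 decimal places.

(a) s_gold = 0.290; (b) c_gold ≈ 5.675

The effective depreciation rate is n + δ = 0.03 + 0.037 = 0.067.
For Cobb-Douglas, s_gold equals capital's share: s_gold = 0.29.
Golden rule sets MPK = n+δ: 0.29·2.86·k^(0.29−1) = 0.067, so k_gold = (0.29·2.86/0.067)^(1/0.71) ≈ 34.5939.
y_gold = 2.86·34.5939^0.29 ≈ 7.9924; c_gold = (1−0.29)·y_gold ≈ 5.6746.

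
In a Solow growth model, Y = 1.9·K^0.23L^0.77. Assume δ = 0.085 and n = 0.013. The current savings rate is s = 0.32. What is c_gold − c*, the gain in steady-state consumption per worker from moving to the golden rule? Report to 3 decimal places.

Capital per worker breaks even when investment replaces (n + δ)·k; here n + δ = 0.098.
Current steady state (s = 0.32): k* = (0.32·1.9/0.098)^(1/0.77) ≈ 10.7017, y* = 1.9·10.7017^0.23 ≈ 3.2774, c* = (1−0.32)·3.2774 ≈ 2.2286.
Golden rule sets MPK = n+δ: 0.23·1.9·k^(0.23−1) = 0.098, so k_gold = (0.23·1.9/0.098)^(1/0.77) ≈ 6.9693.
y_gold = 1.9·6.9693^0.23 ≈ 2.9695, c_gold = y_gold − 0.098·k_gold ≈ 2.2865.
Gain: Δc = 2.2865 − 2.2286 ≈ 0.0579.

Δc ≈ 0.058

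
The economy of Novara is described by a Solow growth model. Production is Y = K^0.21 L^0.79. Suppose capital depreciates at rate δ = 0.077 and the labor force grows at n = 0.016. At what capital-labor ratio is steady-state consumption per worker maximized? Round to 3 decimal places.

The effective depreciation rate is n + δ = 0.016 + 0.077 = 0.093.
Maximizing c = f(k) − (n+δ)·k gives f'(k) = n+δ, i.e. 0.21·k^(0.21−1) = 0.093, so k_gold = (0.21/0.093)^(1/0.79) ≈ 2.8039.

k_gold ≈ 2.804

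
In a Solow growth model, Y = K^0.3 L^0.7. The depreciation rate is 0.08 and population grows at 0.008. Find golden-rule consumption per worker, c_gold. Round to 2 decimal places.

The effective depreciation rate is n + δ = 0.008 + 0.08 = 0.088.
Setting f'(k) = n+δ gives 0.3·k^(0.3−1) = 0.088, hence k_gold = (0.3/0.088)^(1/0.7) ≈ 5.7665.
y_gold = 5.7665^0.3 ≈ 1.6915.
c_gold = y_gold − (n+δ)·k_gold = 1.6915 − 0.088·5.7665 ≈ 1.1841.

c_gold ≈ 1.18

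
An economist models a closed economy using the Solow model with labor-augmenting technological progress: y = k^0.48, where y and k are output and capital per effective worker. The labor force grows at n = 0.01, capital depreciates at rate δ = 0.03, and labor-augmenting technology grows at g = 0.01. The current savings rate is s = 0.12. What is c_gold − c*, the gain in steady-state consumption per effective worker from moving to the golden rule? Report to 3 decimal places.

Break-even investment rate: n + g + δ = 0.01 + 0.01 + 0.03 = 0.05.
Current steady state (s = 0.12): k* = (0.12/0.05)^(1/0.52) ≈ 5.3849, y* = 5.3849^0.48 ≈ 2.2437, c* = (1−0.12)·2.2437 ≈ 1.9745.
Golden rule sets MPK = n+g+δ: 0.48·k^(0.48−1) = 0.05, so k_gold = (0.48/0.05)^(1/0.52) ≈ 77.4432.
y_gold = 77.4432^0.48 ≈ 8.0670, c_gold = y_gold − 0.05·k_gold ≈ 4.1948.
Gain: Δc = 4.1948 − 1.9745 ≈ 2.2204.

Δc ≈ 2.220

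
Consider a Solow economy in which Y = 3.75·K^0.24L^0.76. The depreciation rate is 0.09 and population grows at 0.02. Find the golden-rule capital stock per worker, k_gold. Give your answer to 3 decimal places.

k_gold ≈ 15.890

Break-even investment rate: n + δ = 0.02 + 0.09 = 0.11.
Golden rule sets MPK = n+δ: 0.24·3.75·k^(0.24−1) = 0.11, so k_gold = (0.24·3.75/0.11)^(1/0.76) ≈ 15.8898.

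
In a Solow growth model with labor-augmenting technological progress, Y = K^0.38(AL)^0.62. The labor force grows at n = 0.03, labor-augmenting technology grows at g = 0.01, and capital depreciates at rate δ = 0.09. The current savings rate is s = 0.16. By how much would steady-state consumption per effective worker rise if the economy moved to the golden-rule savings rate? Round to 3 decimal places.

Break-even investment rate: n + g + δ = 0.03 + 0.01 + 0.09 = 0.13.
Current steady state (s = 0.16): k* = (0.16/0.13)^(1/0.62) ≈ 1.3978, y* = 1.3978^0.38 ≈ 1.1357, c* = (1−0.16)·1.1357 ≈ 0.9540.
Maximizing c = f(k) − (n+g+δ)·k gives f'(k) = n+g+δ, i.e. 0.38·k^(0.38−1) = 0.13, so k_gold = (0.38/0.13)^(1/0.62) ≈ 5.6410.
y_gold = 5.6410^0.38 ≈ 1.9298, c_gold = y_gold − 0.13·k_gold ≈ 1.1965.
Gain: Δc = 1.1965 − 0.9540 ≈ 0.2425.

Δc ≈ 0.242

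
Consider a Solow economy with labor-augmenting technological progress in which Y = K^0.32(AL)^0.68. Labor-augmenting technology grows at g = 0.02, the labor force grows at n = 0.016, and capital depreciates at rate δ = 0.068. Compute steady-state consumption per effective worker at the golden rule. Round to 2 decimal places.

Break-even investment rate: n + g + δ = 0.016 + 0.02 + 0.068 = 0.104.
Maximizing c = f(k) − (n+g+δ)·k gives f'(k) = n+g+δ, i.e. 0.32·k^(0.32−1) = 0.104, so k_gold = (0.32/0.104)^(1/0.68) ≈ 5.2218.
y_gold = 5.2218^0.32 ≈ 1.6971.
c_gold = y_gold − (n+g+δ)·k_gold = 1.6971 − 0.104·5.2218 ≈ 1.1540.

c_gold ≈ 1.15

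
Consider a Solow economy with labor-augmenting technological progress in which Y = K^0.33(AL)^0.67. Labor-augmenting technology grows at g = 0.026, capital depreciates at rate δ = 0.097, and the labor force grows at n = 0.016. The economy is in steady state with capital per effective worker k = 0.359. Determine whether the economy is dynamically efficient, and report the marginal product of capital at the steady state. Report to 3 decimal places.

dynamically efficient; MPK ≈ 0.656

n + g + δ = 0.016 + 0.026 + 0.097 = 0.139.
MPK = 0.33·k^(0.33−1) = 0.33·0.359^(-0.67) ≈ 0.6555.
MPK > 0.139, so the economy is dynamically efficient (under-saving).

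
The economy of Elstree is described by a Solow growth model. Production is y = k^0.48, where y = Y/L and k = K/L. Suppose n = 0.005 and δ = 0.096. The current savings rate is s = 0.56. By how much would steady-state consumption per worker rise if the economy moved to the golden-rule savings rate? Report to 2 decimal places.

Δc ≈ 0.05

Break-even investment rate: n + δ = 0.005 + 0.096 = 0.101.
Current steady state (s = 0.56): k* = (0.56/0.101)^(1/0.52) ≈ 26.9471, y* = 26.9471^0.48 ≈ 4.8601, c* = (1−0.56)·4.8601 ≈ 2.1384.
Maximizing c = f(k) − (n+δ)·k gives f'(k) = n+δ, i.e. 0.48·k^(0.48−1) = 0.101, so k_gold = (0.48/0.101)^(1/0.52) ≈ 20.0341.
y_gold = 20.0341^0.48 ≈ 4.2155, c_gold = y_gold − 0.101·k_gold ≈ 2.1921.
Gain: Δc = 2.1921 − 2.1384 ≈ 0.0536.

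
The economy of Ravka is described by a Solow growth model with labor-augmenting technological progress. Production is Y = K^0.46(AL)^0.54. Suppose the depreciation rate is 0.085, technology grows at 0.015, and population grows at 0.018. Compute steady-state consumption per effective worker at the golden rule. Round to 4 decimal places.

c_gold ≈ 1.7208

Break-even investment rate: n + g + δ = 0.018 + 0.015 + 0.085 = 0.118.
Setting f'(k) = n+g+δ gives 0.46·k^(0.46−1) = 0.118, hence k_gold = (0.46/0.118)^(1/0.54) ≈ 12.4227.
y_gold = 12.4227^0.46 ≈ 3.1867.
c_gold = y_gold − (n+g+δ)·k_gold = 3.1867 − 0.118·12.4227 ≈ 1.7208.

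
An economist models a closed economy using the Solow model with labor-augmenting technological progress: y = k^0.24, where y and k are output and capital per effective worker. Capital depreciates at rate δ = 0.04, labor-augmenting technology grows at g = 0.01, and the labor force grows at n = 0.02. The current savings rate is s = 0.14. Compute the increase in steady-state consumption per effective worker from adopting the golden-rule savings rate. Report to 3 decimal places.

Δc ≈ 0.051

The effective depreciation rate is n + g + δ = 0.02 + 0.01 + 0.04 = 0.07.
Current steady state (s = 0.14): k* = (0.14/0.07)^(1/0.76) ≈ 2.4894, y* = 2.4894^0.24 ≈ 1.2447, c* = (1−0.14)·1.2447 ≈ 1.0704.
Golden rule sets MPK = n+g+δ: 0.24·k^(0.24−1) = 0.07, so k_gold = (0.24/0.07)^(1/0.76) ≈ 5.0594.
y_gold = 5.0594^0.24 ≈ 1.4756, c_gold = y_gold − 0.07·k_gold ≈ 1.1215.
Gain: Δc = 1.1215 − 1.0704 ≈ 0.0511.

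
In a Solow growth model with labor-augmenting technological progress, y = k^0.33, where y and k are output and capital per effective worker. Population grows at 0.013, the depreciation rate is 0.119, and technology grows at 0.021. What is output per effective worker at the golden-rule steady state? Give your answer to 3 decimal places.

y_gold ≈ 1.460

n + g + δ = 0.013 + 0.021 + 0.119 = 0.153.
Setting f'(k) = n+g+δ gives 0.33·k^(0.33−1) = 0.153, hence k_gold = (0.33/0.153)^(1/0.67) ≈ 3.1495.
Output: y_gold = k_gold^0.33 = 3.1495^0.33 ≈ 1.4602.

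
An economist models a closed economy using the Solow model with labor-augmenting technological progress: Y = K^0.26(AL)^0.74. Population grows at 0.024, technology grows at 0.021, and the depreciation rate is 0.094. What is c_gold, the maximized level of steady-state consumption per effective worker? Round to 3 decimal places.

Break-even investment rate: n + g + δ = 0.024 + 0.021 + 0.094 = 0.139.
Golden rule sets MPK = n+g+δ: 0.26·k^(0.26−1) = 0.139, so k_gold = (0.26/0.139)^(1/0.74) ≈ 2.3308.
y_gold = 2.3308^0.26 ≈ 1.2461.
c_gold = y_gold − (n+g+δ)·k_gold = 1.2461 − 0.139·2.3308 ≈ 0.9221.

c_gold ≈ 0.922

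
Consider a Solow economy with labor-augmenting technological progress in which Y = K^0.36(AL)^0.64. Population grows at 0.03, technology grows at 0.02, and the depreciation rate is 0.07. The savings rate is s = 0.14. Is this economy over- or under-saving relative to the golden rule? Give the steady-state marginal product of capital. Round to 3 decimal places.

n + g + δ = 0.03 + 0.02 + 0.07 = 0.12.
Steady-state k*: s·k^0.36 = 0.12·k gives k* = (0.14/0.12)^(1/0.64) ≈ 1.2723.
MPK = 0.36·1.2723^(-0.64) ≈ 0.3086.
MPK > n+g+δ = 0.12, so the economy is dynamically efficient (under-saving).

under-saving; MPK ≈ 0.309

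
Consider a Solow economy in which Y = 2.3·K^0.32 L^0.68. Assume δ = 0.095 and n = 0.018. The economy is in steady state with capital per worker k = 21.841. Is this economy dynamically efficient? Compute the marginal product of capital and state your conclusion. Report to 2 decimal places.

Capital per worker breaks even when investment replaces (n + δ)·k; here n + δ = 0.113.
MPK = 0.32·2.3·k^(0.32−1) = 0.32·2.3·21.841^(-0.68) ≈ 0.0904.
MPK < 0.113, so the economy is dynamically inefficient (over-saving).

dynamically inefficient; MPK ≈ 0.09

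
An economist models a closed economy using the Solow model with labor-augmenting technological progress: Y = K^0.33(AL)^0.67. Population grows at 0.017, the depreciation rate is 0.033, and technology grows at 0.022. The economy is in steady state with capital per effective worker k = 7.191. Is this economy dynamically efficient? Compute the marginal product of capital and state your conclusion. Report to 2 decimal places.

n + g + δ = 0.017 + 0.022 + 0.033 = 0.072.
MPK = 0.33·k^(0.33−1) = 0.33·7.191^(-0.67) ≈ 0.0880.
MPK > 0.072, so the economy is dynamically efficient (under-saving).

dynamically efficient; MPK ≈ 0.09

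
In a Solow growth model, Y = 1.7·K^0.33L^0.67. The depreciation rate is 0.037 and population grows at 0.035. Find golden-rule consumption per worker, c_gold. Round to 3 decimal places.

Break-even investment rate: n + δ = 0.035 + 0.037 = 0.072.
Maximizing c = f(k) − (n+δ)·k gives f'(k) = n+δ, i.e. 0.33·1.7·k^(0.33−1) = 0.072, so k_gold = (0.33·1.7/0.072)^(1/0.67) ≈ 21.4186.
y_gold = 1.7·21.4186^0.33 ≈ 4.6732.
c_gold = y_gold − (n+δ)·k_gold = 4.6732 − 0.072·21.4186 ≈ 3.1310.

c_gold ≈ 3.131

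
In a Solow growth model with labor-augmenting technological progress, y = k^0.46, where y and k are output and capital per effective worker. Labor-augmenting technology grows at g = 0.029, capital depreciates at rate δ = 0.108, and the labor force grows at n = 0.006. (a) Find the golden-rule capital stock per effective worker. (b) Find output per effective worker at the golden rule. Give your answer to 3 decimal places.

Capital per effective worker breaks even when investment replaces (n + g + δ)·k; here n + g + δ = 0.143.
Golden rule sets MPK = n+g+δ: 0.46·k^(0.46−1) = 0.143, so k_gold = (0.46/0.143)^(1/0.54) ≈ 8.7030.
y_gold = 8.7030^0.46 ≈ 2.7055.

(a) k_gold ≈ 8.703; (b) y_gold ≈ 2.706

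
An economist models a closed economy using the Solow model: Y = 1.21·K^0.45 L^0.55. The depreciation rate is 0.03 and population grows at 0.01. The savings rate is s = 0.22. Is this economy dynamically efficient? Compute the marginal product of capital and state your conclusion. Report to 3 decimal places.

Capital per worker breaks even when investment replaces (n + δ)·k; here n + δ = 0.04.
Steady-state k*: s·A·k^0.45 = 0.04·k gives k* = (0.22·1.21/0.04)^(1/0.55) ≈ 31.3785.
MPK = 0.45·1.21·31.3785^(-0.55) ≈ 0.0818.
MPK > n+δ = 0.04, so the economy is dynamically efficient (under-saving).

dynamically efficient; MPK ≈ 0.082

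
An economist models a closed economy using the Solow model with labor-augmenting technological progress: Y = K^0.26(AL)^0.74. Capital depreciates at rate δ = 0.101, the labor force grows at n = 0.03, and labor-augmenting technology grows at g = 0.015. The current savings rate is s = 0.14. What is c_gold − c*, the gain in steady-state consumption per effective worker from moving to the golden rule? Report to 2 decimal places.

Δc ≈ 0.06

Break-even investment rate: n + g + δ = 0.03 + 0.015 + 0.101 = 0.146.
Current steady state (s = 0.14): k* = (0.14/0.146)^(1/0.74) ≈ 0.9449, y* = 0.9449^0.26 ≈ 0.9854, c* = (1−0.14)·0.9854 ≈ 0.8474.
At the golden rule the marginal product of capital equals n+g+δ: 0.26·k^(0.26−1) = 0.146. Solving, k_gold = (0.26/0.146)^(1/0.74) ≈ 2.1811.
y_gold = 2.1811^0.26 ≈ 1.2248, c_gold = y_gold − 0.146·k_gold ≈ 0.9063.
Gain: Δc = 0.9063 − 0.8474 ≈ 0.0589.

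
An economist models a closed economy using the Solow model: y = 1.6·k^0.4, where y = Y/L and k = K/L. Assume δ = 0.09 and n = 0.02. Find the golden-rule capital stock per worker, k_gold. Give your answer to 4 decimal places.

Capital per worker breaks even when investment replaces (n + δ)·k; here n + δ = 0.11.
At the golden rule the marginal product of capital equals n+δ: 0.4·1.6·k^(0.4−1) = 0.11. Solving, k_gold = (0.4·1.6/0.11)^(1/0.6) ≈ 18.8211.

k_gold ≈ 18.8211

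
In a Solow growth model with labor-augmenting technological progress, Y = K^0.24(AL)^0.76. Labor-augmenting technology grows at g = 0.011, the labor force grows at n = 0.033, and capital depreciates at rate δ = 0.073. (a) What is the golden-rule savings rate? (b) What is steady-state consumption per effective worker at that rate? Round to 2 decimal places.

The effective depreciation rate is n + g + δ = 0.033 + 0.011 + 0.073 = 0.117.
For Cobb-Douglas, s_gold equals capital's share: s_gold = 0.24.
Setting f'(k) = n+g+δ gives 0.24·k^(0.24−1) = 0.117, hence k_gold = (0.24/0.117)^(1/0.76) ≈ 2.5737.
y_gold = 2.5737^0.24 ≈ 1.2547; c_gold = (1−0.24)·y_gold ≈ 0.9536.

(a) s_gold = 0.24; (b) c_gold ≈ 0.95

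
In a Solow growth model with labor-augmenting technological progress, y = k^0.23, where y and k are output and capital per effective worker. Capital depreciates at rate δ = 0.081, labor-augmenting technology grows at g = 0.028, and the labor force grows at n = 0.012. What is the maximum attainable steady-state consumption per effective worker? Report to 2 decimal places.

Capital per effective worker breaks even when investment replaces (n + g + δ)·k; here n + g + δ = 0.121.
Golden rule sets MPK = n+g+δ: 0.23·k^(0.23−1) = 0.121, so k_gold = (0.23/0.121)^(1/0.77) ≈ 2.3028.
y_gold = 2.3028^0.23 ≈ 1.2115.
c_gold = y_gold − (n+g+δ)·k_gold = 1.2115 − 0.121·2.3028 ≈ 0.9328.

c_gold ≈ 0.93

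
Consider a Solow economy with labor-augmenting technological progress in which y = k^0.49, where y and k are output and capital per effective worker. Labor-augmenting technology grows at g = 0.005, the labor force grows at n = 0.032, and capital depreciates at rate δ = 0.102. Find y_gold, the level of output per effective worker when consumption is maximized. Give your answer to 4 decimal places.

Break-even investment rate: n + g + δ = 0.032 + 0.005 + 0.102 = 0.139.
At the golden rule the marginal product of capital equals n+g+δ: 0.49·k^(0.49−1) = 0.139. Solving, k_gold = (0.49/0.139)^(1/0.51) ≈ 11.8278.
Output: y_gold = k_gold^0.49 = 11.8278^0.49 ≈ 3.3552.

y_gold ≈ 3.3552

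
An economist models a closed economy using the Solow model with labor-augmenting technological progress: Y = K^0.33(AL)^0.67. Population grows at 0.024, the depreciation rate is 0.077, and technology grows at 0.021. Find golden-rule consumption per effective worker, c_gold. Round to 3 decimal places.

c_gold ≈ 1.094

Break-even investment rate: n + g + δ = 0.024 + 0.021 + 0.077 = 0.122.
Setting f'(k) = n+g+δ gives 0.33·k^(0.33−1) = 0.122, hence k_gold = (0.33/0.122)^(1/0.67) ≈ 4.4158.
y_gold = 4.4158^0.33 ≈ 1.6325.
c_gold = y_gold − (n+g+δ)·k_gold = 1.6325 − 0.122·4.4158 ≈ 1.0938.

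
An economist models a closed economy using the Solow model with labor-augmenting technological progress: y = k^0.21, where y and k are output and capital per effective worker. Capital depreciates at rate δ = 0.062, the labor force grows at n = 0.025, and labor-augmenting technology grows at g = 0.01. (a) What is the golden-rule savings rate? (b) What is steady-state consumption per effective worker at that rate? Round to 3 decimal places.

(a) s_gold = 0.210; (b) c_gold ≈ 0.970

The effective depreciation rate is n + g + δ = 0.025 + 0.01 + 0.062 = 0.097.
For Cobb-Douglas, s_gold equals capital's share: s_gold = 0.21.
Maximizing c = f(k) − (n+g+δ)·k gives f'(k) = n+g+δ, i.e. 0.21·k^(0.21−1) = 0.097, so k_gold = (0.21/0.097)^(1/0.79) ≈ 2.6584.
y_gold = 2.6584^0.21 ≈ 1.2279; c_gold = (1−0.21)·y_gold ≈ 0.9701.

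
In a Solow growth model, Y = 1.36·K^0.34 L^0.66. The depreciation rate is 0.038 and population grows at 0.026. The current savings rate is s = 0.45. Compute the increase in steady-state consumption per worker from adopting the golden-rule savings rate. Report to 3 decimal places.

Δc ≈ 0.093

n + δ = 0.026 + 0.038 = 0.064.
Current steady state (s = 0.45): k* = (0.45·1.36/0.064)^(1/0.66) ≈ 30.5995, y* = 1.36·30.5995^0.34 ≈ 4.3519, c* = (1−0.45)·4.3519 ≈ 2.3936.
Setting f'(k) = n+δ gives 0.34·1.36·k^(0.34−1) = 0.064, hence k_gold = (0.34·1.36/0.064)^(1/0.66) ≈ 20.0110.
y_gold = 1.36·20.0110^0.34 ≈ 3.7668, c_gold = y_gold − 0.064·k_gold ≈ 2.4861.
Gain: Δc = 2.4861 − 2.3936 ≈ 0.0925.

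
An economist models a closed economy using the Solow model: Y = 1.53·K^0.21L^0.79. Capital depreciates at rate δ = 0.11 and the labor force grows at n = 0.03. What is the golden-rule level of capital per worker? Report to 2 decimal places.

k_gold ≈ 2.86

n + δ = 0.03 + 0.11 = 0.14.
Setting f'(k) = n+δ gives 0.21·1.53·k^(0.21−1) = 0.14, hence k_gold = (0.21·1.53/0.14)^(1/0.79) ≈ 2.8621.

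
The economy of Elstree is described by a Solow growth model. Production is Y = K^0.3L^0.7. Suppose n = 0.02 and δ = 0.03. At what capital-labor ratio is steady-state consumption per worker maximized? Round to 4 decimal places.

k_gold ≈ 12.9314

The effective depreciation rate is n + δ = 0.02 + 0.03 = 0.05.
At the golden rule the marginal product of capital equals n+δ: 0.3·k^(0.3−1) = 0.05. Solving, k_gold = (0.3/0.05)^(1/0.7) ≈ 12.9314.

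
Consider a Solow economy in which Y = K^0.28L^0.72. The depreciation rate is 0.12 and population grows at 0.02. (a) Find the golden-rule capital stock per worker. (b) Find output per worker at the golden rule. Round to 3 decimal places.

The effective depreciation rate is n + δ = 0.02 + 0.12 = 0.14.
At the golden rule the marginal product of capital equals n+δ: 0.28·k^(0.28−1) = 0.14. Solving, k_gold = (0.28/0.14)^(1/0.72) ≈ 2.6188.
y_gold = 2.6188^0.28 ≈ 1.3094.

(a) k_gold ≈ 2.619; (b) y_gold ≈ 1.309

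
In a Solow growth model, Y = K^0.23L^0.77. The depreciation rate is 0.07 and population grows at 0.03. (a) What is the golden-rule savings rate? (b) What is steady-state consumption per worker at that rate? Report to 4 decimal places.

(a) s_gold = 0.2300; (b) c_gold ≈ 0.9875

The effective depreciation rate is n + δ = 0.03 + 0.07 = 0.1.
For Cobb-Douglas, s_gold equals capital's share: s_gold = 0.23.
Setting f'(k) = n+δ gives 0.23·k^(0.23−1) = 0.1, hence k_gold = (0.23/0.1)^(1/0.77) ≈ 2.9497.
y_gold = 2.9497^0.23 ≈ 1.2825; c_gold = (1−0.23)·y_gold ≈ 0.9875.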